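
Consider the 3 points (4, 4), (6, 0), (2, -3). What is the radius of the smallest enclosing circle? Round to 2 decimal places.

Call the three points A, B, C in the order given.
Side lengths²: AB² = 20, AC² = 53, BC² = 25.
Since AC² = 53 ≥ 25 + 20 = 45, the angle opposite AC is not acute, so the smallest enclosing circle has AC as diameter.
Centre = midpoint of AC = (3, 0.5), r² = 53/4 = 13.25.
r = √(13.25) ≈ 3.64.

3.64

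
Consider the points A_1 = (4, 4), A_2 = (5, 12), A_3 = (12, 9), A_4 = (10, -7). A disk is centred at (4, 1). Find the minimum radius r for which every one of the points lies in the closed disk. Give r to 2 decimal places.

11.31

The required radius is the distance from (4, 1) to the farthest point.
Squared distances: 9, 122, 128, 100.
Maximum is 128, attained at A_3.
r = √128 ≈ 11.31.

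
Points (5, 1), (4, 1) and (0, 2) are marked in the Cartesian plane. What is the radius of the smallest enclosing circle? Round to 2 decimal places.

Call the three points A, B, C in the order given.
Side lengths²: AB² = 1, AC² = 26, BC² = 17.
Since AC² = 26 ≥ 17 + 1 = 18, the angle opposite AC is not acute, so the smallest enclosing circle has AC as diameter.
Centre = midpoint of AC = (2.5, 1.5), r² = 26/4 = 6.5.
r = √(6.5) ≈ 2.55.

2.55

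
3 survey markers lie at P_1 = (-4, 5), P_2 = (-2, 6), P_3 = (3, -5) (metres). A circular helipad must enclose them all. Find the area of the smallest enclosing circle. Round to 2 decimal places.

Side lengths²: P_1P_2² = 5, P_1P_3² = 149, P_2P_3² = 146.
Since P_1P_3² = 149 < 146 + 5 = 151, the triangle is acute, so the smallest enclosing circle is the circumcircle.
Circumcentre = (-17/54, 7/54), r² = 54385/1458.
Area = π·r² = π·54385/1458 ≈ 117.18.

117.18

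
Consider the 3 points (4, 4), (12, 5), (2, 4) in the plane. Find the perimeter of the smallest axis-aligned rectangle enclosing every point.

Width = max x − min x = 12 − 2 = 10.
Height = max y − min y = 5 − 4 = 1.
Perimeter = 2(10 + 1) = 22.

22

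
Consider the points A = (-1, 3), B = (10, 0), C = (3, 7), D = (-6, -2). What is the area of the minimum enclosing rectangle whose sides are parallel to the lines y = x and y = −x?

126

In coordinates u = x + y, v = x − y the rectangle is axis-aligned; the map (x,y)→(u,v) scales areas by 2.
u-values: 2, 10, 10, -8; range = 10 − (-8) = 18.
v-values: -4, 10, -4, -4; range = 10 − (-4) = 14.
Area = (18 × 14) / 2 = 126.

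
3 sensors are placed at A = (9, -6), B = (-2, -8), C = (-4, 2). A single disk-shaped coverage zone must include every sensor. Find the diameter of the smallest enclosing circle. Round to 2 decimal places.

15.26

Side lengths²: AB² = 125, AC² = 233, BC² = 104.
Since AC² = 233 ≥ 125 + 104 = 229, the angle opposite AC is not acute, so the smallest enclosing circle has AC as diameter.
Centre = midpoint of AC = (2.5, -2), r² = 233/4 = 58.25.
Diameter = 2r = 2√(58.25) ≈ 15.26.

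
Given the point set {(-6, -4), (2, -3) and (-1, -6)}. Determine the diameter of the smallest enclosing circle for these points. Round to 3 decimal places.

8.062

Call the three points A, B, C in the order given.
Side lengths²: AB² = 65, AC² = 29, BC² = 18.
Since AB² = 65 ≥ 29 + 18 = 47, the angle opposite AB is not acute, so the smallest enclosing circle has AB as diameter.
Centre = midpoint of AB = (-2, -3.5), r² = 65/4 = 16.25.
Diameter = 2r = 2√(16.25) ≈ 8.062.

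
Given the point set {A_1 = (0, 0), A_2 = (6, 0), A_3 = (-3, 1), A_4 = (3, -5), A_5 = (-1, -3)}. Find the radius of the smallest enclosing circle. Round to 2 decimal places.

The minimum enclosing circle of a finite set is fixed by two of the points (as a diameter) or three (as a circumcircle).
The minimum enclosing circle is determined by three boundary points: A_2, A_3, A_4.
Their circumcentre is (1.375, -0.625) with r² = 21.78125.
The farthest remaining point A_5 is at distance² 11.28125 ≤ 21.78125.
r = √(21.78125) ≈ 4.67.

4.67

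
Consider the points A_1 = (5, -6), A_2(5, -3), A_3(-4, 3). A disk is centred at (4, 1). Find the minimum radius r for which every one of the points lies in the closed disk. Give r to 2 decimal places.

8.25

The required radius is the distance from (4, 1) to the farthest point.
Squared distances: 50, 17, 68.
Maximum is 68, attained at A_3.
r = √68 ≈ 8.25.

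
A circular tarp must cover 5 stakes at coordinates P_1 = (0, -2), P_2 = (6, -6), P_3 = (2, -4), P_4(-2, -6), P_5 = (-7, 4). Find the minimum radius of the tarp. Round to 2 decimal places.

The farthest pair is P_2–P_5 with squared distance 269. The circle on this segment as diameter has centre (-0.5, -1) and r² = 269/4 = 67.25.
Check P_1: distance² to centre = 1.25 ≤ 67.25, so it lies inside.
All remaining points lie in this disk, and no smaller disk contains both endpoints, so this is the minimum enclosing circle.
r = √(67.25) ≈ 8.20.

8.20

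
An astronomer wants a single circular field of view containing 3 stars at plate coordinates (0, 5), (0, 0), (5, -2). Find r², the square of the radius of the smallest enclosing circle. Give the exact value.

Call the three points A, B, C in the order given.
Side lengths²: AB² = 25, AC² = 74, BC² = 29.
Since AC² = 74 ≥ 29 + 25 = 54, the angle opposite AC is not acute, so the smallest enclosing circle has AC as diameter.
Centre = midpoint of AC = (2.5, 1.5), r² = 74/4 = 18.5.

18.5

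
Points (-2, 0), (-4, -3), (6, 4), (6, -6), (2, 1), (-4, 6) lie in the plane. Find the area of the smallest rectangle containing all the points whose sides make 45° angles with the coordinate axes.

In coordinates u = x + y, v = x − y the rectangle is axis-aligned; the map (x,y)→(u,v) scales areas by 2.
u-values: -2, -7, 10, 0, 3, 2; range = 10 − (-7) = 17.
v-values: -2, -1, 2, 12, 1, -10; range = 12 − (-10) = 22.
Area = (17 × 22) / 2 = 187.

187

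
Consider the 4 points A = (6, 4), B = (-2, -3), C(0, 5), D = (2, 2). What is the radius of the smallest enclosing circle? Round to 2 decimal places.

The farthest pair is A–B with squared distance 113. The circle on this segment as diameter has centre (2, 0.5) and r² = 113/4 = 28.25.
Check C: distance² to centre = 24.25 ≤ 28.25, so it lies inside.
All remaining points lie in this disk, and no smaller disk contains both endpoints, so this is the minimum enclosing circle.
r = √(28.25) ≈ 5.32.

5.32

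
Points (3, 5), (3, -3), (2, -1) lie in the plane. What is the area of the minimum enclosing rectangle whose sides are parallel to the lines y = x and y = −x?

32

In coordinates u = x + y, v = x − y the rectangle is axis-aligned; the map (x,y)→(u,v) scales areas by 2.
u-values: 8, 0, 1; range = 8 − 0 = 8.
v-values: -2, 6, 3; range = 6 − (-2) = 8.
Area = (8 × 8) / 2 = 32.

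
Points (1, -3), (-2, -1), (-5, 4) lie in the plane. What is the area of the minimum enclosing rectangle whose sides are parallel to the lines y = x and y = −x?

In coordinates u = x + y, v = x − y the rectangle is axis-aligned; the map (x,y)→(u,v) scales areas by 2.
u-values: -2, -3, -1; range = -1 − (-3) = 2.
v-values: 4, -1, -9; range = 4 − (-9) = 13.
Area = (2 × 13) / 2 = 13.

13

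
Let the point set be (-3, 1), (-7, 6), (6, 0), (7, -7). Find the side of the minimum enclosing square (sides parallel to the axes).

14

The bounding box has width 14 and height 13.
An axis-aligned square enclosing the set must have side ≥ max(width, height).
So the minimum side is max(14, 13) = 14.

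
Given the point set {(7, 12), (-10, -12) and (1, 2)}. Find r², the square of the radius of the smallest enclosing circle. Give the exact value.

216.25

Call the three points A, B, C in the order given.
Side lengths²: AB² = 865, AC² = 136, BC² = 317.
Since AB² = 865 ≥ 317 + 136 = 453, the angle opposite AB is not acute, so the smallest enclosing circle has AB as diameter.
Centre = midpoint of AB = (-1.5, 0), r² = 865/4 = 216.25.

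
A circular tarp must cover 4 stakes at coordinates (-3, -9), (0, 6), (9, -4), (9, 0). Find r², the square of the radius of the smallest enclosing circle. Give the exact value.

The minimum enclosing circle is determined by three boundary points: (-3, -9), (0, 6), (9, 0).
Their circumcentre is (39/34, -69/34) with r² = 38025/578.
The farthest remaining point (9, -4) is at distance² 37889/578 ≤ 38025/578.

38025/578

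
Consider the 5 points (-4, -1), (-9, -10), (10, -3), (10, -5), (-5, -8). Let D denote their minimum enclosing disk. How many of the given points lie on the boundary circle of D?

2

A smallest enclosing disk is always determined by at most three of the input points on its boundary.
The farthest pair is (-9, -10)–(10, -3) with squared distance 410. The circle on this segment as diameter has centre (0.5, -6.5) and r² = 410/4 = 102.5.
Check (-4, -1): distance² to centre = 50.5 ≤ 102.5, so it lies inside.
All remaining points lie in this disk, and no smaller disk contains both endpoints, so this is the minimum enclosing circle.
The points at distance exactly r from the centre are (-9, -10), (10, -3) — 2 points.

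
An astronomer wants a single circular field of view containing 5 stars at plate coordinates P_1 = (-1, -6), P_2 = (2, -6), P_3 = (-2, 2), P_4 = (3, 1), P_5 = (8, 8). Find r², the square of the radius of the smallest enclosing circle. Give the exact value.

The minimum enclosing circle of a finite set is fixed by two of the points (as a diameter) or three (as a circumcircle).
The farthest pair is P_1–P_5 with squared distance 277. The circle on this segment as diameter has centre (3.5, 1) and r² = 277/4 = 69.25.
Check P_2: distance² to centre = 51.25 ≤ 69.25, so it lies inside.
All remaining points lie in this disk, and no smaller disk contains both endpoints, so this is the minimum enclosing circle.

69.25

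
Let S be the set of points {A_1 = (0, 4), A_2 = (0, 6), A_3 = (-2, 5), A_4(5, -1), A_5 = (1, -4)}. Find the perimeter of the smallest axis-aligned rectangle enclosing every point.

Width = max x − min x = 5 − (-2) = 7.
Height = max y − min y = 6 − (-4) = 10.
Perimeter = 2(7 + 10) = 34.

34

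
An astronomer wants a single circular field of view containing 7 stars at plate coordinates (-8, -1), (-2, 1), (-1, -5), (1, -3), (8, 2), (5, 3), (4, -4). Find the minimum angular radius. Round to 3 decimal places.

8.139

A smallest enclosing disk is always determined by at most three of the input points on its boundary.
The farthest pair is (-8, -1)–(8, 2) with squared distance 265. The circle on this segment as diameter has centre (0, 0.5) and r² = 265/4 = 66.25.
Check (-2, 1): distance² to centre = 4.25 ≤ 66.25, so it lies inside.
All remaining points lie in this disk, and no smaller disk contains both endpoints, so this is the minimum enclosing circle.
r = √(66.25) ≈ 8.139.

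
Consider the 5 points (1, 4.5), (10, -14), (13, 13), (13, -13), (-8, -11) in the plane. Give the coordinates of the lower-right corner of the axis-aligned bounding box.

x-range [-8, 13], y-range [-14, 13].
The lower-right corner is (13, -14).

(13, -14)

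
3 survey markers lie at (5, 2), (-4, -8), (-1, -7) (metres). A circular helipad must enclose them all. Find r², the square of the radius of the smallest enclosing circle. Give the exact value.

45.25

Call the three points A, B, C in the order given.
Side lengths²: AB² = 181, AC² = 117, BC² = 10.
Since AB² = 181 ≥ 117 + 10 = 127, the angle opposite AB is not acute, so the smallest enclosing circle has AB as diameter.
Centre = midpoint of AB = (0.5, -3), r² = 181/4 = 45.25.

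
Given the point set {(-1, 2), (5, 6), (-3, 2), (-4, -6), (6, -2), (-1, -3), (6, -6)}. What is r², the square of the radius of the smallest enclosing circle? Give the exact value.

A smallest enclosing disk is always determined by at most three of the input points on its boundary.
The minimum enclosing circle is determined by three boundary points: (5, 6), (-4, -6), (6, -6).
Their circumcentre is (1, -0.375) with r² = 56.640625.
The farthest remaining point (6, -2) is at distance² 27.640625 ≤ 56.640625.

56.640625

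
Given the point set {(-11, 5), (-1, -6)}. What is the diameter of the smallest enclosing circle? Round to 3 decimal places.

The smallest circle enclosing two points has them as diameter endpoints.
Centre = midpoint = (-6, -0.5); r² = |(-11, 5)−(-1, -6)|²/4 = 221/4 = 55.25.
Diameter = 2r = 2√(55.25) ≈ 14.866.

14.866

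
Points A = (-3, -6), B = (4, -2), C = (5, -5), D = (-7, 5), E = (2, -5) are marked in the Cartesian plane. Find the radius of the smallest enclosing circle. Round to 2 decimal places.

The minimum enclosing circle of a finite set is fixed by two of the points (as a diameter) or three (as a circumcircle).
The farthest pair is C–D with squared distance 244. The circle on this segment as diameter has centre (-1, 0) and r² = 244/4 = 61.
Check A: distance² to centre = 40 ≤ 61, so it lies inside.
All remaining points lie in this disk, and no smaller disk contains both endpoints, so this is the minimum enclosing circle.
r = √61 ≈ 7.81.

7.81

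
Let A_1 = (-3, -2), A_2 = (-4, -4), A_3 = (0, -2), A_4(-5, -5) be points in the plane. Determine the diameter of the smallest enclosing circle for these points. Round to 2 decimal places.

5.83

A smallest enclosing disk is always determined by at most three of the input points on its boundary.
The farthest pair is A_3–A_4 with squared distance 34. The circle on this segment as diameter has centre (-2.5, -3.5) and r² = 34/4 = 8.5.
Check A_1: distance² to centre = 2.5 ≤ 8.5, so it lies inside.
All remaining points lie in this disk, and no smaller disk contains both endpoints, so this is the minimum enclosing circle.
Diameter = 2r = 2√(8.5) ≈ 5.83.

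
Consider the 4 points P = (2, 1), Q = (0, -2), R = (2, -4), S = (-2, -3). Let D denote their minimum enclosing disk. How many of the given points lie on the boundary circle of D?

3

By Welzl's lemma the MEC is supported by two points (diametrically opposite) or three points (on a circumcircle).
The minimum enclosing circle is determined by three boundary points: P, R, S.
Their circumcentre is (0.5, -1.5) with r² = 8.5.
The farthest remaining point Q is at distance² 0.5 ≤ 8.5.
The points at distance exactly r from the centre are P, R, S — 3 points.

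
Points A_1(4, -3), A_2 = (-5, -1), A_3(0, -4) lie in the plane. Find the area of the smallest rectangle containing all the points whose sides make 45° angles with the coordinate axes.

38.5

In coordinates u = x + y, v = x − y the rectangle is axis-aligned; the map (x,y)→(u,v) scales areas by 2.
u-values: 1, -6, -4; range = 1 − (-6) = 7.
v-values: 7, -4, 4; range = 7 − (-4) = 11.
Area = (7 × 11) / 2 = 38.5.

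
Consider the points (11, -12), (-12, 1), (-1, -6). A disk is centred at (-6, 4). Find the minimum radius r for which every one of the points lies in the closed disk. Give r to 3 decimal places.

23.345

The required radius is the distance from (-6, 4) to the farthest point.
Squared distances: 545, 45, 125.
Maximum is 545, attained at (11, -12).
r = √545 ≈ 23.345.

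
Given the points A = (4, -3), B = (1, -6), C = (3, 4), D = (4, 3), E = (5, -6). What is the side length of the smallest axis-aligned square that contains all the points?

10

The bounding box has width 4 and height 10.
An axis-aligned square enclosing the set must have side ≥ max(width, height).
So the minimum side is max(4, 10) = 10.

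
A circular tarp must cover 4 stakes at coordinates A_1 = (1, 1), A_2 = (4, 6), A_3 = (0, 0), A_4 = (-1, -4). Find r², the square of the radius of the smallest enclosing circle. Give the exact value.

31.25

A smallest enclosing disk is always determined by at most three of the input points on its boundary.
The farthest pair is A_2–A_4 with squared distance 125. The circle on this segment as diameter has centre (1.5, 1) and r² = 125/4 = 31.25.
Check A_1: distance² to centre = 0.25 ≤ 31.25, so it lies inside.
All remaining points lie in this disk, and no smaller disk contains both endpoints, so this is the minimum enclosing circle.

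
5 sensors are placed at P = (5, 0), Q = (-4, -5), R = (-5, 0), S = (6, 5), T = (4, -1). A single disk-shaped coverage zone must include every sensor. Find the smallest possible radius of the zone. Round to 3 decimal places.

The farthest pair is Q–S with squared distance 200. The circle on this segment as diameter has centre (1, 0) and r² = 200/4 = 50.
Check P: distance² to centre = 16 ≤ 50, so it lies inside.
All remaining points lie in this disk, and no smaller disk contains both endpoints, so this is the minimum enclosing circle.
r = √50 ≈ 7.071.

7.071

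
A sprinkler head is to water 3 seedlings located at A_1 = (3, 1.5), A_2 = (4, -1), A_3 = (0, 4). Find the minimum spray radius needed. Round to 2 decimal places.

Side lengths²: A_1A_2² = 7.25, A_1A_3² = 15.25, A_2A_3² = 41.
Since A_2A_3² = 41 ≥ 15.25 + 7.25 = 22.5, the angle opposite A_2A_3 is not acute, so the smallest enclosing circle has A_2A_3 as diameter.
Centre = midpoint of A_2A_3 = (2, 1.5), r² = 41/4 = 10.25.
r = √(10.25) ≈ 3.20.

3.20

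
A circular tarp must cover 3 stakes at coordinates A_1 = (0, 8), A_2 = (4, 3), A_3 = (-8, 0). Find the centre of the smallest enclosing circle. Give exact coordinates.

Side lengths²: A_1A_2² = 41, A_1A_3² = 128, A_2A_3² = 153.
Since A_2A_3² = 153 < 128 + 41 = 169, the triangle is acute, so the smallest enclosing circle is the circumcircle.
Circumcentre = (-13/6, 13/6), r² = 697/18.
Centre = (-13/6, 13/6).

(-13/6, 13/6)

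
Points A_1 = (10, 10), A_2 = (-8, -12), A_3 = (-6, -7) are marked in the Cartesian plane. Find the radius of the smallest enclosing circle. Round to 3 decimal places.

14.213

Side lengths²: A_1A_2² = 808, A_1A_3² = 545, A_2A_3² = 29.
Since A_1A_2² = 808 ≥ 545 + 29 = 574, the angle opposite A_1A_2 is not acute, so the smallest enclosing circle has A_1A_2 as diameter.
Centre = midpoint of A_1A_2 = (1, -1), r² = 808/4 = 202.
r = √202 ≈ 14.213.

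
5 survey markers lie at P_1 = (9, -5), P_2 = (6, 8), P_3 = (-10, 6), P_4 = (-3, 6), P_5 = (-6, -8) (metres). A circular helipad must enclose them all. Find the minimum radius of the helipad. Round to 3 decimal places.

10.977

A smallest enclosing disk is always determined by at most three of the input points on its boundary.
The farthest pair is P_1–P_3 with squared distance 482. The circle on this segment as diameter has centre (-0.5, 0.5) and r² = 482/4 = 120.5.
Check P_2: distance² to centre = 98.5 ≤ 120.5, so it lies inside.
All remaining points lie in this disk, and no smaller disk contains both endpoints, so this is the minimum enclosing circle.
r = √(120.5) ≈ 10.977.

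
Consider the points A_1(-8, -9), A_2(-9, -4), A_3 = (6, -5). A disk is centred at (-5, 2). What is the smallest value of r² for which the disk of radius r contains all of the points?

170

The required radius is the distance from (-5, 2) to the farthest point.
Squared distances: 130, 52, 170.
Maximum is 170, attained at A_3.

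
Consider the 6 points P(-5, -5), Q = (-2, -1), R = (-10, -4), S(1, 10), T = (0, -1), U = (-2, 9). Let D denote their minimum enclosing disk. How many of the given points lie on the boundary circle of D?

2

The minimum enclosing circle of a finite set is fixed by two of the points (as a diameter) or three (as a circumcircle).
The farthest pair is R–S with squared distance 317. The circle on this segment as diameter has centre (-4.5, 3) and r² = 317/4 = 79.25.
Check P: distance² to centre = 64.25 ≤ 79.25, so it lies inside.
All remaining points lie in this disk, and no smaller disk contains both endpoints, so this is the minimum enclosing circle.
The points at distance exactly r from the centre are R, S — 2 points.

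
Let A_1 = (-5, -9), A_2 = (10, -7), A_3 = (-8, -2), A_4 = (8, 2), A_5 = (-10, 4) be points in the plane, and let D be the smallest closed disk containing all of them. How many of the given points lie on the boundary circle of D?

The farthest pair is A_2–A_5 with squared distance 521. The circle on this segment as diameter has centre (0, -1.5) and r² = 521/4 = 130.25.
Check A_1: distance² to centre = 81.25 ≤ 130.25, so it lies inside.
All remaining points lie in this disk, and no smaller disk contains both endpoints, so this is the minimum enclosing circle.
The points at distance exactly r from the centre are A_2, A_5 — 2 points.

2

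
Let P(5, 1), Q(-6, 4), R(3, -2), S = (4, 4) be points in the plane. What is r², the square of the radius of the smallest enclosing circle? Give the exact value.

The minimum enclosing circle of a finite set is fixed by two of the points (as a diameter) or three (as a circumcircle).
The farthest pair is P–Q with squared distance 130. The circle on this segment as diameter has centre (-0.5, 2.5) and r² = 130/4 = 32.5.
Check R: distance² to centre = 32.5 ≤ 32.5, so it lies inside.
All remaining points lie in this disk, and no smaller disk contains both endpoints, so this is the minimum enclosing circle.

32.5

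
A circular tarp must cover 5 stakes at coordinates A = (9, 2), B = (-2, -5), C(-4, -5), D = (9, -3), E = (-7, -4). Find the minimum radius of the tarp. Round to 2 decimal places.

8.54

The farthest pair is A–E with squared distance 292. The circle on this segment as diameter has centre (1, -1) and r² = 292/4 = 73.
Check B: distance² to centre = 25 ≤ 73, so it lies inside.
All remaining points lie in this disk, and no smaller disk contains both endpoints, so this is the minimum enclosing circle.
r = √73 ≈ 8.54.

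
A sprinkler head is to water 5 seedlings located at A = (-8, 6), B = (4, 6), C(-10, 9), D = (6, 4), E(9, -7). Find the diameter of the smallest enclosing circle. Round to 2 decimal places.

24.84

The farthest pair is C–E with squared distance 617. The circle on this segment as diameter has centre (-0.5, 1) and r² = 617/4 = 154.25.
Check A: distance² to centre = 81.25 ≤ 154.25, so it lies inside.
All remaining points lie in this disk, and no smaller disk contains both endpoints, so this is the minimum enclosing circle.
Diameter = 2r = 2√(154.25) ≈ 24.84.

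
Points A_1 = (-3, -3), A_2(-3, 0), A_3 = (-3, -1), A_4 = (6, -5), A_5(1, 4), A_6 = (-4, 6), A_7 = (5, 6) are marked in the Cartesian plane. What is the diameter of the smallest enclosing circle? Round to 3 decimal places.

14.866

By Welzl's lemma the MEC is supported by two points (diametrically opposite) or three points (on a circumcircle).
The farthest pair is A_4–A_6 with squared distance 221. The circle on this segment as diameter has centre (1, 0.5) and r² = 221/4 = 55.25.
Check A_1: distance² to centre = 28.25 ≤ 55.25, so it lies inside.
All remaining points lie in this disk, and no smaller disk contains both endpoints, so this is the minimum enclosing circle.
Diameter = 2r = 2√(55.25) ≈ 14.866.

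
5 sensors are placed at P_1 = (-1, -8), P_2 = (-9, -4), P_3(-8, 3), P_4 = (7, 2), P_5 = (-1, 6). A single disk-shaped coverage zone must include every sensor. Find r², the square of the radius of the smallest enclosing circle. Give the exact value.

73

The minimum enclosing circle of a finite set is fixed by two of the points (as a diameter) or three (as a circumcircle).
The farthest pair is P_2–P_4 with squared distance 292. The circle on this segment as diameter has centre (-1, -1) and r² = 292/4 = 73.
Check P_1: distance² to centre = 49 ≤ 73, so it lies inside.
All remaining points lie in this disk, and no smaller disk contains both endpoints, so this is the minimum enclosing circle.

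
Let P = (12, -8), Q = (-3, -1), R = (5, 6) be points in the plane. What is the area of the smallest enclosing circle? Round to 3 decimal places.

229.844

Side lengths²: PQ² = 274, PR² = 245, QR² = 113.
Since PQ² = 274 < 245 + 113 = 358, the triangle is acute, so the smallest enclosing circle is the circumcircle.
Circumcentre = (249/46, -117/46), r² = 77405/1058.
Area = π·r² = π·77405/1058 ≈ 229.844.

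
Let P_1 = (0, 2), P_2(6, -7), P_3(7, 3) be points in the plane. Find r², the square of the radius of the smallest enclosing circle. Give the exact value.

Side lengths²: P_1P_2² = 117, P_1P_3² = 50, P_2P_3² = 101.
Since P_1P_2² = 117 < 101 + 50 = 151, the triangle is acute, so the smallest enclosing circle is the circumcircle.
Circumcentre = (189/46, -81/46), r² = 32825/1058.

32825/1058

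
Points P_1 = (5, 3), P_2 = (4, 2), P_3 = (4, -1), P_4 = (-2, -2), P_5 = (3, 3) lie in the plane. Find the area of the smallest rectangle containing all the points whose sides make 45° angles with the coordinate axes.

30

In coordinates u = x + y, v = x − y the rectangle is axis-aligned; the map (x,y)→(u,v) scales areas by 2.
u-values: 8, 6, 3, -4, 6; range = 8 − (-4) = 12.
v-values: 2, 2, 5, 0, 0; range = 5 − 0 = 5.
Area = (12 × 5) / 2 = 30.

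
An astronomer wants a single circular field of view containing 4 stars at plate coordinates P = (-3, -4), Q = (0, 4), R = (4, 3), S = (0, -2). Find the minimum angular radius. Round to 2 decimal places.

A smallest enclosing disk is always determined by at most three of the input points on its boundary.
The farthest pair is P–R with squared distance 98. The circle on this segment as diameter has centre (0.5, -0.5) and r² = 98/4 = 24.5.
Check Q: distance² to centre = 20.5 ≤ 24.5, so it lies inside.
All remaining points lie in this disk, and no smaller disk contains both endpoints, so this is the minimum enclosing circle.
r = √(24.5) ≈ 4.95.

4.95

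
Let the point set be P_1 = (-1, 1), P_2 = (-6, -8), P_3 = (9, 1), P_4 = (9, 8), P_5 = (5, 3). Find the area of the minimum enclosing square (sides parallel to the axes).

The bounding box has width 15 and height 16.
An axis-aligned square enclosing the set must have side ≥ max(width, height).
So the minimum side is max(15, 16) = 16.
Area = 16² = 256.

256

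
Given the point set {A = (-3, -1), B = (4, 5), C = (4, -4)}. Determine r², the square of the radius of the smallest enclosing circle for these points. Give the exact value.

Side lengths²: AB² = 85, AC² = 58, BC² = 81.
Since AB² = 85 < 81 + 58 = 139, the triangle is acute, so the smallest enclosing circle is the circumcircle.
Circumcentre = (25/14, 0.5), r² = 2465/98.

2465/98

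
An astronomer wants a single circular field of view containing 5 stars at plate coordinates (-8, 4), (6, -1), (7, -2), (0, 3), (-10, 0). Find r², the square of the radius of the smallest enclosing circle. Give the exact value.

The minimum enclosing circle of a finite set is fixed by two of the points (as a diameter) or three (as a circumcircle).
The farthest pair is (7, -2)–(-10, 0) with squared distance 293. The circle on this segment as diameter has centre (-1.5, -1) and r² = 293/4 = 73.25.
Check (-8, 4): distance² to centre = 67.25 ≤ 73.25, so it lies inside.
All remaining points lie in this disk, and no smaller disk contains both endpoints, so this is the minimum enclosing circle.

73.25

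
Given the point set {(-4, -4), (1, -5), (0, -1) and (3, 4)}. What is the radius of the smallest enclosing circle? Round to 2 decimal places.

5.32

By Welzl's lemma the MEC is supported by two points (diametrically opposite) or three points (on a circumcircle).
The farthest pair is (-4, -4)–(3, 4) with squared distance 113. The circle on this segment as diameter has centre (-0.5, 0) and r² = 113/4 = 28.25.
Check (1, -5): distance² to centre = 27.25 ≤ 28.25, so it lies inside.
All remaining points lie in this disk, and no smaller disk contains both endpoints, so this is the minimum enclosing circle.
r = √(28.25) ≈ 5.32.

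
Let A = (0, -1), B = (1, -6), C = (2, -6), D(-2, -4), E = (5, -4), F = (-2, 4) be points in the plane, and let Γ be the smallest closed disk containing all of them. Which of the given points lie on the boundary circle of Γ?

A smallest enclosing disk is always determined by at most three of the input points on its boundary.
The minimum enclosing circle is determined by three boundary points: C, E, F.
Their circumcentre is (25/38, -14/19) with r² = 42601/1444.
The farthest remaining point B is at distance² 40169/1444 ≤ 42601/1444.
The points at distance exactly r from the centre are C, E, F — 3 points.

C, E, F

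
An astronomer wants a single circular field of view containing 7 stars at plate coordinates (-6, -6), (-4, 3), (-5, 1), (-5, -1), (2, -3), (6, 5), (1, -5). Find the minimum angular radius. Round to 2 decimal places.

By Welzl's lemma the MEC is supported by two points (diametrically opposite) or three points (on a circumcircle).
The farthest pair is (-6, -6)–(6, 5) with squared distance 265. The circle on this segment as diameter has centre (0, -0.5) and r² = 265/4 = 66.25.
Check (-4, 3): distance² to centre = 28.25 ≤ 66.25, so it lies inside.
All remaining points lie in this disk, and no smaller disk contains both endpoints, so this is the minimum enclosing circle.
r = √(66.25) ≈ 8.14.

8.14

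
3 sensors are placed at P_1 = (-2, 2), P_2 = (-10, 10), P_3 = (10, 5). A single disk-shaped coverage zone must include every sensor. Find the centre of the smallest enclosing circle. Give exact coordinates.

(0, 7.5)

Side lengths²: P_1P_2² = 128, P_1P_3² = 153, P_2P_3² = 425.
Since P_2P_3² = 425 ≥ 153 + 128 = 281, the angle opposite P_2P_3 is not acute, so the smallest enclosing circle has P_2P_3 as diameter.
Centre = midpoint of P_2P_3 = (0, 7.5), r² = 425/4 = 106.25.
Centre = (0, 7.5).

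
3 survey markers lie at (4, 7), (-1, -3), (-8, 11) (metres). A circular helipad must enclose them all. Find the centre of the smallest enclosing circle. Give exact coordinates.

(-3.5, 4.5)

Call the three points A, B, C in the order given.
Side lengths²: AB² = 125, AC² = 160, BC² = 245.
Since BC² = 245 < 160 + 125 = 285, the triangle is acute, so the smallest enclosing circle is the circumcircle.
Circumcentre = (-3.5, 4.5), r² = 62.5.
Centre = (-3.5, 4.5).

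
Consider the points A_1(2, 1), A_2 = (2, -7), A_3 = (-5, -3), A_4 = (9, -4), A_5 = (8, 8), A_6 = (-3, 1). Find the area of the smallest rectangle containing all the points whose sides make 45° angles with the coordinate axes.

In coordinates u = x + y, v = x − y the rectangle is axis-aligned; the map (x,y)→(u,v) scales areas by 2.
u-values: 3, -5, -8, 5, 16, -2; range = 16 − (-8) = 24.
v-values: 1, 9, -2, 13, 0, -4; range = 13 − (-4) = 17.
Area = (24 × 17) / 2 = 204.

204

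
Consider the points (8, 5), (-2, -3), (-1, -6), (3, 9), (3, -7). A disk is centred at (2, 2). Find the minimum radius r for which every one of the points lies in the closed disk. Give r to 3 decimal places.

9.055

The required radius is the distance from (2, 2) to the farthest point.
Squared distances: 45, 41, 73, 50, 82.
Maximum is 82, attained at (3, -7).
r = √82 ≈ 9.055.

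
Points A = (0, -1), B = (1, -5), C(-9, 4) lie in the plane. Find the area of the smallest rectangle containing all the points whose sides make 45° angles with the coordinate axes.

In coordinates u = x + y, v = x − y the rectangle is axis-aligned; the map (x,y)→(u,v) scales areas by 2.
u-values: -1, -4, -5; range = -1 − (-5) = 4.
v-values: 1, 6, -13; range = 6 − (-13) = 19.
Area = (4 × 19) / 2 = 38.

38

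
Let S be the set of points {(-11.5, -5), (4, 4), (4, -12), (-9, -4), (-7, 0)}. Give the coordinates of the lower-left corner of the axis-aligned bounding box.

x-range [-11.5, 4], y-range [-12, 4].
The lower-left corner is (-11.5, -12).

(-11.5, -12)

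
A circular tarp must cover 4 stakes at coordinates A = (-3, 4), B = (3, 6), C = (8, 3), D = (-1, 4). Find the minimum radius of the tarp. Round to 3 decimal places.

5.523

The farthest pair is A–C with squared distance 122. The circle on this segment as diameter has centre (2.5, 3.5) and r² = 122/4 = 30.5.
Check B: distance² to centre = 6.5 ≤ 30.5, so it lies inside.
All remaining points lie in this disk, and no smaller disk contains both endpoints, so this is the minimum enclosing circle.
r = √(30.5) ≈ 5.523.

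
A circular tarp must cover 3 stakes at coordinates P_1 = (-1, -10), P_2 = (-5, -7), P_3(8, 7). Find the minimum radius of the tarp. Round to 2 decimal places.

9.67

Side lengths²: P_1P_2² = 25, P_1P_3² = 370, P_2P_3² = 365.
Since P_1P_3² = 370 < 365 + 25 = 390, the triangle is acute, so the smallest enclosing circle is the circumcircle.
Circumcentre = (99/38, -39/38), r² = 67525/722.
r = √(67525/722) ≈ 9.67.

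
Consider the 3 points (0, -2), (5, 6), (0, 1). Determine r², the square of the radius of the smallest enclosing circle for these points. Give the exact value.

Call the three points A, B, C in the order given.
Side lengths²: AB² = 89, AC² = 9, BC² = 50.
Since AB² = 89 ≥ 50 + 9 = 59, the angle opposite AB is not acute, so the smallest enclosing circle has AB as diameter.
Centre = midpoint of AB = (2.5, 2), r² = 89/4 = 22.25.

22.25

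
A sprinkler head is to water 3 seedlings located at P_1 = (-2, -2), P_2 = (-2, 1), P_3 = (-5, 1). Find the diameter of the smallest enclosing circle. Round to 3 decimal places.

Side lengths²: P_1P_2² = 9, P_1P_3² = 18, P_2P_3² = 9.
Since P_1P_3² = 18 ≥ 9 + 9 = 18, the angle opposite P_1P_3 is not acute, so the smallest enclosing circle has P_1P_3 as diameter.
Centre = midpoint of P_1P_3 = (-3.5, -0.5), r² = 18/4 = 4.5.
Diameter = 2r = 2√(4.5) ≈ 4.243.

4.243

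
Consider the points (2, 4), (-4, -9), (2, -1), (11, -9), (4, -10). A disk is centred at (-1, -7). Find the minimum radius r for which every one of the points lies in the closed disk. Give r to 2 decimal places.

12.17

The required radius is the distance from (-1, -7) to the farthest point.
Squared distances: 130, 13, 45, 148, 34.
Maximum is 148, attained at (11, -9).
r = √148 ≈ 12.17.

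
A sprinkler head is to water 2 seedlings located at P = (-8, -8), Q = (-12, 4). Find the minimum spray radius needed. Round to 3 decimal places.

The smallest circle enclosing two points has them as diameter endpoints.
Centre = midpoint = (-10, -2); r² = |PQ|²/4 = 160/4 = 40.
r = √40 ≈ 6.325.

6.325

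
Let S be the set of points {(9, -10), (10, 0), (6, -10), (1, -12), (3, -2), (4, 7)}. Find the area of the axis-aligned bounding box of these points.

x ranges over [1, 10], width 9.
y ranges over [-12, 7], height 19.
Area = 9 × 19 = 171.

171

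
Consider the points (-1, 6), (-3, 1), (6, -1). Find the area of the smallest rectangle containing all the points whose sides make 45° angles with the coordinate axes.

In coordinates u = x + y, v = x − y the rectangle is axis-aligned; the map (x,y)→(u,v) scales areas by 2.
u-values: 5, -2, 5; range = 5 − (-2) = 7.
v-values: -7, -4, 7; range = 7 − (-7) = 14.
Area = (7 × 14) / 2 = 49.

49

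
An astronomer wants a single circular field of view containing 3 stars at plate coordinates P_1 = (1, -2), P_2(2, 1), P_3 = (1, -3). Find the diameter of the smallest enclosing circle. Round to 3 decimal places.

Side lengths²: P_1P_2² = 10, P_1P_3² = 1, P_2P_3² = 17.
Since P_2P_3² = 17 ≥ 10 + 1 = 11, the angle opposite P_2P_3 is not acute, so the smallest enclosing circle has P_2P_3 as diameter.
Centre = midpoint of P_2P_3 = (1.5, -1), r² = 17/4 = 4.25.
Diameter = 2r = 2√(4.25) ≈ 4.123.

4.123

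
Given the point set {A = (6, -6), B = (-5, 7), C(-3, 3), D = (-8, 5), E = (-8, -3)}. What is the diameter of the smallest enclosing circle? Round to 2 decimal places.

17.80

The minimum enclosing circle of a finite set is fixed by two of the points (as a diameter) or three (as a circumcircle).
The farthest pair is A–D with squared distance 317. The circle on this segment as diameter has centre (-1, -0.5) and r² = 317/4 = 79.25.
Check B: distance² to centre = 72.25 ≤ 79.25, so it lies inside.
All remaining points lie in this disk, and no smaller disk contains both endpoints, so this is the minimum enclosing circle.
Diameter = 2r = 2√(79.25) ≈ 17.80.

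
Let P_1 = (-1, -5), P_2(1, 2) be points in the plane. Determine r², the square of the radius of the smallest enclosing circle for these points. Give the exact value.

13.25

The smallest circle enclosing two points has them as diameter endpoints.
Centre = midpoint = (0, -1.5); r² = |P_1P_2|²/4 = 53/4 = 13.25.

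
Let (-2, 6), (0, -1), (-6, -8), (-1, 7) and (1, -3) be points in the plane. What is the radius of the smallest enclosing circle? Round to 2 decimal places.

By Welzl's lemma the MEC is supported by two points (diametrically opposite) or three points (on a circumcircle).
The farthest pair is (-6, -8)–(-1, 7) with squared distance 250. The circle on this segment as diameter has centre (-3.5, -0.5) and r² = 250/4 = 62.5.
Check (-2, 6): distance² to centre = 44.5 ≤ 62.5, so it lies inside.
All remaining points lie in this disk, and no smaller disk contains both endpoints, so this is the minimum enclosing circle.
r = √(62.5) ≈ 7.91.

7.91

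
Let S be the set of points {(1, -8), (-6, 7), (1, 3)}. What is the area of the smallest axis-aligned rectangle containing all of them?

105

x ranges over [-6, 1], width 7.
y ranges over [-8, 7], height 15.
Area = 7 × 15 = 105.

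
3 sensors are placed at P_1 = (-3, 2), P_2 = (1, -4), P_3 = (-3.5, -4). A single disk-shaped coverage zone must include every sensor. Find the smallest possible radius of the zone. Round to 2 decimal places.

3.62

Side lengths²: P_1P_2² = 52, P_1P_3² = 36.25, P_2P_3² = 20.25.
Since P_1P_2² = 52 < 36.25 + 20.25 = 56.5, the triangle is acute, so the smallest enclosing circle is the circumcircle.
Circumcentre = (-1.25, -7/6), r² = 1885/144.
r = √(1885/144) ≈ 3.62.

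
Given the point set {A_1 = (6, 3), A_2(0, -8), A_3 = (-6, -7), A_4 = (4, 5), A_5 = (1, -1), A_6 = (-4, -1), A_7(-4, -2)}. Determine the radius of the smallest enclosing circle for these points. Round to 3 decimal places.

The minimum enclosing circle of a finite set is fixed by two of the points (as a diameter) or three (as a circumcircle).
The minimum enclosing circle is determined by three boundary points: A_1, A_3, A_4.
Their circumcentre is (-5/11, -16/11) with r² = 7442/121.
The farthest remaining point A_2 is at distance² 5209/121 ≤ 7442/121.
r = √(7442/121) ≈ 7.842.

7.842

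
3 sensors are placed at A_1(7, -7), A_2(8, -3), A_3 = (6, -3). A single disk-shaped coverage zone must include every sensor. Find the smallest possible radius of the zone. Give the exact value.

Side lengths²: A_1A_2² = 17, A_1A_3² = 17, A_2A_3² = 4.
Since A_1A_3² = 17 < 17 + 4 = 21, the triangle is acute, so the smallest enclosing circle is the circumcircle.
Circumcentre = (7, -4.875), r² = 4.515625.
r = √(4.515625) = 2.125.

2.125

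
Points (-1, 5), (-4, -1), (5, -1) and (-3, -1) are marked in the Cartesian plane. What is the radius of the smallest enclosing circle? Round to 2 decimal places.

4.74

A smallest enclosing disk is always determined by at most three of the input points on its boundary.
The minimum enclosing circle is determined by three boundary points: (-1, 5), (-4, -1), (5, -1).
Their circumcentre is (0.5, 0.5) with r² = 22.5.
The farthest remaining point (-3, -1) is at distance² 14.5 ≤ 22.5.
r = √(22.5) ≈ 4.74.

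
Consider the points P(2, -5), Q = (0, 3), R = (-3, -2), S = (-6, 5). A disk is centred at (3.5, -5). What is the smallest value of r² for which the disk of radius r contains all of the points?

The required radius is the distance from (3.5, -5) to the farthest point.
Squared distances: 2.25, 76.25, 51.25, 190.25.
Maximum is 190.25, attained at S.

190.25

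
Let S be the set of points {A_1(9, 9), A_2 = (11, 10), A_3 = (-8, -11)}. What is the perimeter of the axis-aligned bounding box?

Width = max x − min x = 11 − (-8) = 19.
Height = max y − min y = 10 − (-11) = 21.
Perimeter = 2(19 + 21) = 80.

80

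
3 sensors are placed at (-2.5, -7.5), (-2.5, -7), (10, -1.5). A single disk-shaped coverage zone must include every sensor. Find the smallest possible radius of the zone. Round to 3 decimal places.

6.933

Call the three points A, B, C in the order given.
Side lengths²: AB² = 0.25, AC² = 192.25, BC² = 186.5.
Since AC² = 192.25 ≥ 186.5 + 0.25 = 186.75, the angle opposite AC is not acute, so the smallest enclosing circle has AC as diameter.
Centre = midpoint of AC = (3.75, -4.5), r² = 192.25/4 = 48.0625.
r = √(48.0625) ≈ 6.933.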